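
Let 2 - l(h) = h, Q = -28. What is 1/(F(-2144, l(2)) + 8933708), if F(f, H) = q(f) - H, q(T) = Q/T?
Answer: 536/4788467495 ≈ 1.1194e-7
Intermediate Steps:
l(h) = 2 - h
q(T) = -28/T
F(f, H) = -H - 28/f (F(f, H) = -28/f - H = -H - 28/f)
1/(F(-2144, l(2)) + 8933708) = 1/((-(2 - 1*2) - 28/(-2144)) + 8933708) = 1/((-(2 - 2) - 28*(-1/2144)) + 8933708) = 1/((-1*0 + 7/536) + 8933708) = 1/((0 + 7/536) + 8933708) = 1/(7/536 + 8933708) = 1/(4788467495/536) = 536/4788467495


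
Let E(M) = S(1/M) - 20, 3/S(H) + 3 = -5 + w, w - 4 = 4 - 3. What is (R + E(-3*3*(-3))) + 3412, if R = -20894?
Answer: -17503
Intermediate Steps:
w = 5 (w = 4 + (4 - 3) = 4 + 1 = 5)
S(H) = -1 (S(H) = 3/(-3 + (-5 + 5)) = 3/(-3 + 0) = 3/(-3) = 3*(-⅓) = -1)
E(M) = -21 (E(M) = -1 - 20 = -21)
(R + E(-3*3*(-3))) + 3412 = (-20894 - 21) + 3412 = -20915 + 3412 = -17503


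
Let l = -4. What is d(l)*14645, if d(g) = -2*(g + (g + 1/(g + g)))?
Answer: 951925/4 ≈ 2.3798e+5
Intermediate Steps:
d(g) = -1/g - 4*g (d(g) = -2*(g + (g + 1/(2*g))) = -2*(1/(2*g) + 2*g) = -1/g - 4*g)
d(l)*14645 = (-1/(-4) - 4*(-4))*14645 = (-1*(-¼) + 16)*14645 = (¼ + 16)*14645 = (65/4)*14645 = 951925/4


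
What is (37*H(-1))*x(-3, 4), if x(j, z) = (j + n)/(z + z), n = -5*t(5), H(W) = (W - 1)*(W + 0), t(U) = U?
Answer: -259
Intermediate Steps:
H(W) = W*(-1 + W) (H(W) = (-1 + W)*W = W*(-1 + W))
n = -25 (n = -5*5 = -25)
x(j, z) = (-25 + j)/(2*z) (x(j, z) = (j - 25)/(z + z) = (-25 + j)/((2*z)) = (-25 + j)*(1/(2*z)) = (-25 + j)/(2*z))
(37*H(-1))*x(-3, 4) = (37*(-(-1 - 1)))*((1/2)*(-25 - 3)/4) = (37*(-1*(-2)))*((1/2)*(1/4)*(-28)) = (37*2)*(-7/2) = 74*(-7/2) = -259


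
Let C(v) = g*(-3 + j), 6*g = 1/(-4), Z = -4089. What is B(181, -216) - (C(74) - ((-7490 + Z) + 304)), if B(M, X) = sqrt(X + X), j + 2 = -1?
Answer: -45101/4 + 12*I*sqrt(3) ≈ -11275.0 + 20.785*I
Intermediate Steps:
j = -3 (j = -2 - 1 = -3)
g = -1/24 (g = (1/6)/(-4) = (1/6)*(-1/4) = -1/24 ≈ -0.041667)
C(v) = 1/4 (C(v) = -(-3 - 3)/24 = -1/24*(-6) = 1/4)
B(M, X) = sqrt(2)*sqrt(X) (B(M, X) = sqrt(2*X) = sqrt(2)*sqrt(X))
B(181, -216) - (C(74) - ((-7490 + Z) + 304)) = sqrt(2)*sqrt(-216) - (1/4 - ((-7490 - 4089) + 304)) = sqrt(2)*(6*I*sqrt(6)) - (1/4 - (-11579 + 304)) = 12*I*sqrt(3) - (1/4 - 1*(-11275)) = 12*I*sqrt(3) - (1/4 + 11275) = 12*I*sqrt(3) - 1*45101/4 = 12*I*sqrt(3) - 45101/4 = -45101/4 + 12*I*sqrt(3)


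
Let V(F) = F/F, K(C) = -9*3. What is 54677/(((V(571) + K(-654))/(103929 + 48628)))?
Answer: -8341359089/26 ≈ -3.2082e+8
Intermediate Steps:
K(C) = -27
V(F) = 1
54677/(((V(571) + K(-654))/(103929 + 48628))) = 54677/(((1 - 27)/(103929 + 48628))) = 54677/((-26/152557)) = 54677/((-26*1/152557)) = 54677/(-26/152557) = 54677*(-152557/26) = -8341359089/26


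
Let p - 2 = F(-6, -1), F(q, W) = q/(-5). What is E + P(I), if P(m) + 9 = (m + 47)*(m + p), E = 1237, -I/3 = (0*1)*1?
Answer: 6892/5 ≈ 1378.4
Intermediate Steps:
F(q, W) = -q/5 (F(q, W) = q*(-1/5) = -q/5)
I = 0 (I = -3*0*1 = -0 = -3*0 = 0)
p = 16/5 (p = 2 - 1/5*(-6) = 2 + 6/5 = 16/5 ≈ 3.2000)
P(m) = -9 + (47 + m)*(16/5 + m) (P(m) = -9 + (m + 47)*(m + 16/5) = -9 + (47 + m)*(16/5 + m))
E + P(I) = 1237 + (707/5 + 0**2 + (251/5)*0) = 1237 + (707/5 + 0 + 0) = 1237 + 707/5 = 6892/5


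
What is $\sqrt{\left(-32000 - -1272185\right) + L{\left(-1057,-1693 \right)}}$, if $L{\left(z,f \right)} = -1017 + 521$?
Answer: $\sqrt{1239689} \approx 1113.4$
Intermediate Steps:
$L{\left(z,f \right)} = -496$
$\sqrt{\left(-32000 - -1272185\right) + L{\left(-1057,-1693 \right)}} = \sqrt{\left(-32000 - -1272185\right) - 496} = \sqrt{\left(-32000 + 1272185\right) - 496} = \sqrt{1240185 - 496} = \sqrt{1239689}$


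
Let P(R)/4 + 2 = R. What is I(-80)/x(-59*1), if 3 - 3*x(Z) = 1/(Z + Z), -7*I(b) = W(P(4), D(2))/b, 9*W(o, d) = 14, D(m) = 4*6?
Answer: 59/21300 ≈ 0.0027700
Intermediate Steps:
D(m) = 24
P(R) = -8 + 4*R
W(o, d) = 14/9 (W(o, d) = (⅑)*14 = 14/9)
I(b) = -2/(9*b)
x(Z) = 1 - 1/(6*Z) (x(Z) = 1 - 1/(3*(Z + Z)) = 1 - 1/(2*Z)/3 = 1 - 1/(6*Z))
I(-80)/x(-59*1) = (-2/9/(-80))/(((-⅙ - 59*1)/((-59*1)))) = (-2/9*(-1/80))/(((-⅙ - 59)/(-59))) = 1/(360*((-1/59*(-355/6)))) = 1/(360*(355/354)) = (1/360)*(354/355) = 59/21300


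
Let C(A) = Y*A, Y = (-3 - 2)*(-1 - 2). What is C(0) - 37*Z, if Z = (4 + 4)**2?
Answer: -2368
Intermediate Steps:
Z = 64 (Z = 8**2 = 64)
Y = 15 (Y = -5*(-3) = 15)
C(A) = 15*A
C(0) - 37*Z = 15*0 - 37*64 = 0 - 2368 = -2368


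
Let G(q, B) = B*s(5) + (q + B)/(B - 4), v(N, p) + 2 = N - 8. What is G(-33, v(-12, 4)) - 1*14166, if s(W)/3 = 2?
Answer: -371693/26 ≈ -14296.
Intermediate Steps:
v(N, p) = -10 + N (v(N, p) = -2 + (N - 8) = -2 + (-8 + N) = -10 + N)
s(W) = 6 (s(W) = 3*2 = 6)
G(q, B) = 6*B + (B + q)/(-4 + B) (G(q, B) = B*6 + (q + B)/(B - 4) = 6*B + (B + q)/(-4 + B))
G(-33, v(-12, 4)) - 1*14166 = (-33 - 23*(-10 - 12) + 6*(-10 - 12)**2)/(-4 + (-10 - 12)) - 1*14166 = (-33 - 23*(-22) + 6*(-22)**2)/(-4 - 22) - 14166 = (-33 + 506 + 6*484)/(-26) - 14166 = -(-33 + 506 + 2904)/26 - 14166 = -1/26*3377 - 14166 = -3377/26 - 14166 = -371693/26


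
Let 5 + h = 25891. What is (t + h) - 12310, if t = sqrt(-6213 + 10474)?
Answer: 13576 + sqrt(4261) ≈ 13641.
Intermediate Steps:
h = 25886 (h = -5 + 25891 = 25886)
t = sqrt(4261) ≈ 65.276
(t + h) - 12310 = (sqrt(4261) + 25886) - 12310 = (25886 + sqrt(4261)) - 12310 = 13576 + sqrt(4261)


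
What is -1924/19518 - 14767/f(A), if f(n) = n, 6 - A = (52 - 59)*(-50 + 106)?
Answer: -144494029/3884082 ≈ -37.202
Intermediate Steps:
A = 398 (A = 6 - (52 - 59)*(-50 + 106) = 6 - (-7)*56 = 6 - 1*(-392) = 6 + 392 = 398)
-1924/19518 - 14767/f(A) = -1924/19518 - 14767/398 = -1924*1/19518 - 14767*1/398 = -962/9759 - 14767/398 = -144494029/3884082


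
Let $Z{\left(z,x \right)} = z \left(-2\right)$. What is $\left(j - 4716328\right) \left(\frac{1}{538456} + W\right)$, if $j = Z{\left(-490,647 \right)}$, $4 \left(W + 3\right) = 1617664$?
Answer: $- \frac{256701902209059373}{134614} \approx -1.9069 \cdot 10^{12}$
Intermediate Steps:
$Z{\left(z,x \right)} = - 2 z$
$W = 404413$ ($W = -3 + \frac{1}{4} \cdot 1617664 = -3 + 404416 = 404413$)
$j = 980$ ($j = \left(-2\right) \left(-490\right) = 980$)
$\left(j - 4716328\right) \left(\frac{1}{538456} + W\right) = \left(980 - 4716328\right) \left(\frac{1}{538456} + 404413\right) = - 4715348 \left(\frac{1}{538456} + 404413\right) = \left(-4715348\right) \frac{217758606329}{538456} = - \frac{256701902209059373}{134614}$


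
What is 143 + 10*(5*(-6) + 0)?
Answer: -157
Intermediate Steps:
143 + 10*(5*(-6) + 0) = 143 + 10*(-30 + 0) = 143 + 10*(-30) = 143 - 300 = -157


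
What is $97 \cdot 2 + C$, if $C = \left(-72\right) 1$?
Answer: $122$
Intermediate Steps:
$C = -72$
$97 \cdot 2 + C = 97 \cdot 2 - 72 = 194 - 72 = 122$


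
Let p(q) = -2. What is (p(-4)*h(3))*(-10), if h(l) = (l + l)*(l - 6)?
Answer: -360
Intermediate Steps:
h(l) = 2*l*(-6 + l) (h(l) = (2*l)*(-6 + l) = 2*l*(-6 + l))
(p(-4)*h(3))*(-10) = -4*3*(-6 + 3)*(-10) = -4*3*(-3)*(-10) = -2*(-18)*(-10) = 36*(-10) = -360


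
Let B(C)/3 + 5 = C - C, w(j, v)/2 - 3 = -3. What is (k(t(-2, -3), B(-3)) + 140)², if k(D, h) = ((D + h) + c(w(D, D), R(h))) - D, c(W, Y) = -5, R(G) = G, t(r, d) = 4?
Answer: 14400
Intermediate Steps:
w(j, v) = 0 (w(j, v) = 6 + 2*(-3) = 6 - 6 = 0)
B(C) = -15 (B(C) = -15 + 3*(C - C) = -15 + 3*0 = -15 + 0 = -15)
k(D, h) = -5 + h (k(D, h) = ((D + h) - 5) - D = (-5 + D + h) - D = -5 + h)
(k(t(-2, -3), B(-3)) + 140)² = ((-5 - 15) + 140)² = (-20 + 140)² = 120² = 14400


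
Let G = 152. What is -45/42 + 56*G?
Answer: 119153/14 ≈ 8510.9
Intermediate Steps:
-45/42 + 56*G = -45/42 + 56*152 = -45*1/42 + 8512 = -15/14 + 8512 = 119153/14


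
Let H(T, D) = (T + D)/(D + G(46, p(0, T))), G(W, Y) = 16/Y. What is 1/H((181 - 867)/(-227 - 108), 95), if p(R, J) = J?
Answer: 3937925/3717091 ≈ 1.0594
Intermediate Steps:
H(T, D) = (D + T)/(D + 16/T) (H(T, D) = (T + D)/(D + 16/T) = (D + T)/(D + 16/T))
1/H((181 - 867)/(-227 - 108), 95) = 1/(((181 - 867)/(-227 - 108))*(95 + (181 - 867)/(-227 - 108))/(16 + 95*((181 - 867)/(-227 - 108)))) = 1/((-686/(-335))*(95 - 686/(-335))/(16 + 95*(-686/(-335)))) = 1/((-686*(-1/335))*(95 - 686*(-1/335))/(16 + 95*(-686*(-1/335)))) = 1/(686*(95 + 686/335)/(335*(16 + 95*(686/335)))) = 1/((686/335)*(32511/335)/(16 + 13034/67)) = 1/((686/335)*(32511/335)/(14106/67)) = 1/((686/335)*(67/14106)*(32511/335)) = 1/(3717091/3937925) = 3937925/3717091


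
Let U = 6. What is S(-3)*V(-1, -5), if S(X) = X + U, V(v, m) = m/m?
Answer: 3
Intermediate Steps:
V(v, m) = 1
S(X) = 6 + X (S(X) = X + 6 = 6 + X)
S(-3)*V(-1, -5) = (6 - 3)*1 = 3*1 = 3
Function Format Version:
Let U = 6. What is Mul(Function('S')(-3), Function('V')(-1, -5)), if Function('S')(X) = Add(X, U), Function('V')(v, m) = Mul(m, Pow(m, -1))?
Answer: 3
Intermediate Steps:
Function('V')(v, m) = 1
Function('S')(X) = Add(6, X) (Function('S')(X) = Add(X, 6) = Add(6, X))
Mul(Function('S')(-3), Function('V')(-1, -5)) = Mul(Add(6, -3), 1) = Mul(3, 1) = 3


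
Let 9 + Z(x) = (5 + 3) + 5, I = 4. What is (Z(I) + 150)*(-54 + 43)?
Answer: -1694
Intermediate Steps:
Z(x) = 4 (Z(x) = -9 + ((5 + 3) + 5) = -9 + (8 + 5) = -9 + 13 = 4)
(Z(I) + 150)*(-54 + 43) = (4 + 150)*(-54 + 43) = 154*(-11) = -1694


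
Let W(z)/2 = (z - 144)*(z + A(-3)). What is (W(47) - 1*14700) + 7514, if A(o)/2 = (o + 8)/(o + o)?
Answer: -47942/3 ≈ -15981.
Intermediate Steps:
A(o) = (8 + o)/o (A(o) = 2*((o + 8)/(o + o)) = 2*((8 + o)/((2*o))) = 2*((8 + o)*(1/(2*o))) = 2*((8 + o)/(2*o)) = (8 + o)/o)
W(z) = 2*(-144 + z)*(-5/3 + z) (W(z) = 2*((z - 144)*(z + (8 - 3)/(-3))) = 2*((-144 + z)*(z - 1/3*5)) = 2*((-144 + z)*(z - 5/3)) = 2*((-144 + z)*(-5/3 + z)) = 2*(-144 + z)*(-5/3 + z))
(W(47) - 1*14700) + 7514 = ((480 + 2*47**2 - 874/3*47) - 1*14700) + 7514 = ((480 + 2*2209 - 41078/3) - 14700) + 7514 = ((480 + 4418 - 41078/3) - 14700) + 7514 = (-26384/3 - 14700) + 7514 = -70484/3 + 7514 = -47942/3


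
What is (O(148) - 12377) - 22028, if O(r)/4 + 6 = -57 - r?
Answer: -35249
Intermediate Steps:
O(r) = -252 - 4*r (O(r) = -24 + 4*(-57 - r) = -24 + (-228 - 4*r) = -252 - 4*r)
(O(148) - 12377) - 22028 = ((-252 - 4*148) - 12377) - 22028 = ((-252 - 592) - 12377) - 22028 = (-844 - 12377) - 22028 = -13221 - 22028 = -35249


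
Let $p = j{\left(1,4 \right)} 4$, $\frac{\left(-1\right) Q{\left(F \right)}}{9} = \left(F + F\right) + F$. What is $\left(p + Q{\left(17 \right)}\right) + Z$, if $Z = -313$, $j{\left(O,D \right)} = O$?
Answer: $-768$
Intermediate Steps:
$Q{\left(F \right)} = - 27 F$ ($Q{\left(F \right)} = - 9 \left(\left(F + F\right) + F\right) = - 9 \left(2 F + F\right) = - 9 \cdot 3 F = - 27 F$)
$p = 4$ ($p = 1 \cdot 4 = 4$)
$\left(p + Q{\left(17 \right)}\right) + Z = \left(4 - 459\right) - 313 = -455 - 313 = -768$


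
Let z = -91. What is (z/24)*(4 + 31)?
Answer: -3185/24 ≈ -132.71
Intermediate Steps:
(z/24)*(4 + 31) = (-91/24)*(4 + 31) = -91*1/24*35 = -91/24*35 = -3185/24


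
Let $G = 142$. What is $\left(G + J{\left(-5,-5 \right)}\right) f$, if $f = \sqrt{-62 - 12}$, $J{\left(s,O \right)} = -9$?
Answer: $133 i \sqrt{74} \approx 1144.1 i$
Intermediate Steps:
$f = i \sqrt{74}$ ($f = \sqrt{-74} = i \sqrt{74} \approx 8.6023 i$)
$\left(G + J{\left(-5,-5 \right)}\right) f = \left(142 - 9\right) i \sqrt{74} = 133 i \sqrt{74}$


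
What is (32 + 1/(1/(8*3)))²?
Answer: 3136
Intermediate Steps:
(32 + 1/(1/(8*3)))² = (32 + 1/(1/24))² = (32 + 24)² = 56² = 3136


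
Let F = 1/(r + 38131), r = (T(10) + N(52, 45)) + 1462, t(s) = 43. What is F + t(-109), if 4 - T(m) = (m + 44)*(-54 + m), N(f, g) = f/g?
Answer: 81220036/1888837 ≈ 43.000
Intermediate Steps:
T(m) = 4 - (-54 + m)*(44 + m) (T(m) = 4 - (m + 44)*(-54 + m) = 4 - (44 + m)*(-54 + m) = 4 - (-54 + m)*(44 + m))
r = 172942/45 (r = ((2380 - 1*10**2 + 10*10) + 52/45) + 1462 = ((2380 - 1*100 + 100) + 52*(1/45)) + 1462 = ((2380 - 100 + 100) + 52/45) + 1462 = (2380 + 52/45) + 1462 = 107152/45 + 1462 = 172942/45 ≈ 3843.2)
F = 45/1888837 (F = 1/(172942/45 + 38131) = 1/(1888837/45) = 45/1888837 ≈ 2.3824e-5)
F + t(-109) = 45/1888837 + 43 = 81220036/1888837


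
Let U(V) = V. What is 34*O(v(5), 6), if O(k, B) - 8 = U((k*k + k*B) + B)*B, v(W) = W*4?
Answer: 107576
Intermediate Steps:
v(W) = 4*W
O(k, B) = 8 + B*(B + k**2 + B*k) (O(k, B) = 8 + ((k*k + k*B) + B)*B = 8 + ((k**2 + B*k) + B)*B = 8 + (B + k**2 + B*k)*B = 8 + B*(B + k**2 + B*k))
34*O(v(5), 6) = 34*(8 + 6*(6 + (4*5)**2 + 6*(4*5))) = 34*(8 + 6*(6 + 20**2 + 6*20)) = 34*(8 + 6*(6 + 400 + 120)) = 34*(8 + 6*526) = 34*(8 + 3156) = 34*3164 = 107576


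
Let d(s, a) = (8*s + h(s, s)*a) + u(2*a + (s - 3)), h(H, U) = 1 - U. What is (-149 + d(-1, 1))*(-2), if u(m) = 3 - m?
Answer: 300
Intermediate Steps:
d(s, a) = 6 - 2*a + 7*s + a*(1 - s) (d(s, a) = (8*s + (1 - s)*a) + (3 - (2*a + (s - 3))) = (8*s + a*(1 - s)) + (3 - (2*a + (-3 + s))) = (8*s + a*(1 - s)) + (3 - (-3 + s + 2*a)) = (8*s + a*(1 - s)) + (3 + (3 - s - 2*a)) = (8*s + a*(1 - s)) + (6 - s - 2*a) = 6 - 2*a + 7*s + a*(1 - s))
(-149 + d(-1, 1))*(-2) = (-149 + (6 - 1*1 + 7*(-1) - 1*1*(-1)))*(-2) = (-149 + (6 - 1 - 7 + 1))*(-2) = (-149 - 1)*(-2) = -150*(-2) = 300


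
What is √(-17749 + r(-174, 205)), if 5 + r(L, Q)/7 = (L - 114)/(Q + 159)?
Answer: 12*I*√20878/13 ≈ 133.38*I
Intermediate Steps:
r(L, Q) = -35 + 7*(-114 + L)/(159 + Q) (r(L, Q) = -35 + 7*((L - 114)/(Q + 159)) = -35 + 7*((-114 + L)/(159 + Q)) = -35 + 7*(-114 + L)/(159 + Q))
√(-17749 + r(-174, 205)) = √(-17749 + 7*(-909 - 174 - 5*205)/(159 + 205)) = √(-17749 + 7*(-909 - 174 - 1025)/364) = √(-17749 + 7*(1/364)*(-2108)) = √(-17749 - 527/13) = √(-231264/13) = 12*I*√20878/13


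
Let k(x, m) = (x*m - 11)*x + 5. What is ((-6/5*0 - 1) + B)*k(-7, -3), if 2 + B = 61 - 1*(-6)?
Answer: -4160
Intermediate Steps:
B = 65 (B = -2 + (61 - 1*(-6)) = -2 + (61 + 6) = -2 + 67 = 65)
k(x, m) = 5 + x*(-11 + m*x) (k(x, m) = (m*x - 11)*x + 5 = (-11 + m*x)*x + 5 = x*(-11 + m*x) + 5 = 5 + x*(-11 + m*x))
((-6/5*0 - 1) + B)*k(-7, -3) = ((-6/5*0 - 1) + 65)*(5 - 11*(-7) - 3*(-7)²) = ((-6*⅕*0 - 1) + 65)*(5 + 77 - 3*49) = ((-6/5*0 - 1) + 65)*(5 + 77 - 147) = ((0 - 1) + 65)*(-65) = (-1 + 65)*(-65) = 64*(-65) = -4160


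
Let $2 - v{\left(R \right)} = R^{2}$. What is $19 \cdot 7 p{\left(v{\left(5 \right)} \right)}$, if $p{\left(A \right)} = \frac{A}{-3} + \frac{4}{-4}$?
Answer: $\frac{2660}{3} \approx 886.67$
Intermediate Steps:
$v{\left(R \right)} = 2 - R^{2}$
$p{\left(A \right)} = -1 - \frac{A}{3}$ ($p{\left(A \right)} = A \left(- \frac{1}{3}\right) + 4 \left(- \frac{1}{4}\right) = - \frac{A}{3} - 1 = -1 - \frac{A}{3}$)
$19 \cdot 7 p{\left(v{\left(5 \right)} \right)} = 19 \cdot 7 \left(-1 - \frac{2 - 5^{2}}{3}\right) = 133 \left(-1 - \frac{2 - 25}{3}\right) = 133 \left(-1 - - \frac{23}{3}\right) = 133 \left(-1 + \frac{23}{3}\right) = 133 \cdot \frac{20}{3} = \frac{2660}{3}$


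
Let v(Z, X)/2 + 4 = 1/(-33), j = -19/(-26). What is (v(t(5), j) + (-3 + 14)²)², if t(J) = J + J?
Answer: 13890529/1089 ≈ 12755.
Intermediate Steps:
t(J) = 2*J
j = 19/26 (j = -19*(-1/26) = 19/26 ≈ 0.73077)
v(Z, X) = -266/33 (v(Z, X) = -8 + 2/(-33) = -8 + 2*(-1/33) = -8 - 2/33 = -266/33)
(v(t(5), j) + (-3 + 14)²)² = (-266/33 + (-3 + 14)²)² = (-266/33 + 11²)² = (-266/33 + 121)² = (3727/33)² = 13890529/1089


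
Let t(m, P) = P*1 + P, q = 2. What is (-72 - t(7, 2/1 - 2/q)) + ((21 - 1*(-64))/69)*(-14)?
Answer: -6296/69 ≈ -91.246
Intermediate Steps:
t(m, P) = 2*P (t(m, P) = P + P = 2*P)
(-72 - t(7, 2/1 - 2/q)) + ((21 - 1*(-64))/69)*(-14) = (-72 - 2*(2/1 - 2/2)) + ((21 - 1*(-64))/69)*(-14) = (-72 - 2*(2*1 - 2*1/2)) + ((21 + 64)*(1/69))*(-14) = (-72 - 2*(2 - 1)) + (85*(1/69))*(-14) = (-72 - 2) + (85/69)*(-14) = (-72 - 1*2) - 1190/69 = (-72 - 2) - 1190/69 = -74 - 1190/69 = -6296/69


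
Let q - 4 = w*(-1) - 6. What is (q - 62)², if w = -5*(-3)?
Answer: 6241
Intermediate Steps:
w = 15
q = -17 (q = 4 + (15*(-1) - 6) = 4 + (-15 - 6) = 4 - 21 = -17)
(q - 62)² = (-17 - 62)² = (-79)² = 6241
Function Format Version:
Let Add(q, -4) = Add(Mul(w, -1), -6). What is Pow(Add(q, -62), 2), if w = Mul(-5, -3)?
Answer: 6241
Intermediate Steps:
w = 15
q = -17 (q = Add(4, Add(Mul(15, -1), -6)) = Add(4, Add(-15, -6)) = Add(4, -21) = -17)
Pow(Add(q, -62), 2) = Pow(Add(-17, -62), 2) = Pow(-79, 2) = 6241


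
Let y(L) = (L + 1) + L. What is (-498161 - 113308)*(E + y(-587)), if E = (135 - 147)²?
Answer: 629201601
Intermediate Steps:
E = 144 (E = (-12)² = 144)
y(L) = 1 + 2*L (y(L) = (1 + L) + L = 1 + 2*L)
(-498161 - 113308)*(E + y(-587)) = (-498161 - 113308)*(144 + (1 + 2*(-587))) = -611469*(144 + (1 - 1174)) = -611469*(144 - 1173) = -611469*(-1029) = 629201601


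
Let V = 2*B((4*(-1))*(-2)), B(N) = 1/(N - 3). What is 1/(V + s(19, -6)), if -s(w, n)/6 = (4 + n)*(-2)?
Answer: -5/118 ≈ -0.042373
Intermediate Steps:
s(w, n) = 48 + 12*n (s(w, n) = -6*(4 + n)*(-2) = -6*(-8 - 2*n) = 48 + 12*n)
B(N) = 1/(-3 + N)
V = 2/5 (V = 2/(-3 + (4*(-1))*(-2)) = 2/(-3 - 4*(-2)) = 2/(-3 + 8) = 2/5 ≈ 0.40000)
1/(V + s(19, -6)) = 1/(2/5 + (48 + 12*(-6))) = 1/(2/5 + (48 - 72)) = 1/(2/5 - 24) = 1/(-118/5) = -5/118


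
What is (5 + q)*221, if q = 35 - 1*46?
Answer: -1326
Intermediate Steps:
q = -11 (q = 35 - 46 = -11)
(5 + q)*221 = (5 - 11)*221 = -6*221 = -1326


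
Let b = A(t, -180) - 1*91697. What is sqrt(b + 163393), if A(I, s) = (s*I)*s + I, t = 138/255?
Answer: 3*sqrt(71632390)/85 ≈ 298.71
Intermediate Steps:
t = 46/85 (t = 138*(1/255) = 46/85 ≈ 0.54118)
A(I, s) = I + I*s**2 (A(I, s) = (I*s)*s + I = I*s**2 + I = I + I*s**2)
b = -6303799/85 (b = 46*(1 + (-180)**2)/85 - 1*91697 = 46*(1 + 32400)/85 - 91697 = (46/85)*32401 - 91697 = 1490446/85 - 91697 = -6303799/85 ≈ -74162.)
sqrt(b + 163393) = sqrt(-6303799/85 + 163393) = sqrt(7584606/85) = 3*sqrt(71632390)/85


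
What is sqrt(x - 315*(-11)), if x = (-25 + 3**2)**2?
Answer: 61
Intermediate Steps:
x = 256 (x = (-25 + 9)**2 = (-16)**2 = 256)
sqrt(x - 315*(-11)) = sqrt(256 - 315*(-11)) = sqrt(256 + 3465) = sqrt(3721) = 61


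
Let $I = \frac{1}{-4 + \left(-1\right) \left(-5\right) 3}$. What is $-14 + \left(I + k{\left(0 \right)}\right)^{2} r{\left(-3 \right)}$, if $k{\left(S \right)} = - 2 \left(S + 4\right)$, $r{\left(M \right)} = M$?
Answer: $- \frac{24401}{121} \approx -201.66$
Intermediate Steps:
$k{\left(S \right)} = -8 - 2 S$ ($k{\left(S \right)} = - 2 \left(4 + S\right) = -8 - 2 S$)
$I = \frac{1}{11}$ ($I = \frac{1}{-4 + 5 \cdot 3} = \frac{1}{-4 + 15} = \frac{1}{11} \approx 0.090909$)
$-14 + \left(I + k{\left(0 \right)}\right)^{2} r{\left(-3 \right)} = -14 + \left(\frac{1}{11} - 8\right)^{2} \left(-3\right) = -14 + \left(- \frac{87}{11}\right)^{2} \left(-3\right) = -14 + \frac{7569}{121} \left(-3\right) = -14 - \frac{22707}{121} = - \frac{24401}{121}$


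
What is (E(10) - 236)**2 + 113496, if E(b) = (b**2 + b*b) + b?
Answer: 114172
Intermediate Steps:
E(b) = b + 2*b**2 (E(b) = (b**2 + b**2) + b = 2*b**2 + b = b + 2*b**2)
(E(10) - 236)**2 + 113496 = (10*(1 + 2*10) - 236)**2 + 113496 = (10*(1 + 20) - 236)**2 + 113496 = (10*21 - 236)**2 + 113496 = (210 - 236)**2 + 113496 = (-26)**2 + 113496 = 676 + 113496 = 114172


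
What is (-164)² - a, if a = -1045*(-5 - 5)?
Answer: 16446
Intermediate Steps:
a = 10450 (a = -1045*(-10) = -209*(-50) = 10450)
(-164)² - a = (-164)² - 1*10450 = 26896 - 10450 = 16446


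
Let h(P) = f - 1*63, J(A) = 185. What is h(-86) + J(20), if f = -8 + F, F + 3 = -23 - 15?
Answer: 73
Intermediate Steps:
F = -41 (F = -3 + (-23 - 15) = -3 - 38 = -41)
f = -49 (f = -8 - 41 = -49)
h(P) = -112 (h(P) = -49 - 1*63 = -49 - 63 = -112)
h(-86) + J(20) = -112 + 185 = 73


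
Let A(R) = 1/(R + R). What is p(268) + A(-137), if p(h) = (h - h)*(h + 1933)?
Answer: -1/274 ≈ -0.0036496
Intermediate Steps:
p(h) = 0 (p(h) = 0*(1933 + h) = 0)
A(R) = 1/(2*R)
p(268) + A(-137) = 0 + (½)/(-137) = 0 + (½)*(-1/137) = 0 - 1/274 = -1/274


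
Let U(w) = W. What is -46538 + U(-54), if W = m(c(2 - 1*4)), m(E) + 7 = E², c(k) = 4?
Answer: -46529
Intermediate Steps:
m(E) = -7 + E²
W = 9 (W = -7 + 4² = -7 + 16 = 9)
U(w) = 9
-46538 + U(-54) = -46538 + 9 = -46529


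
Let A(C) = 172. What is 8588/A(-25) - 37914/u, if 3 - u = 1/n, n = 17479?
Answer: -14191734283/1127374 ≈ -12588.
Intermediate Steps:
u = 52436/17479 (u = 3 - 1/17479 = 52436/17479 ≈ 2.9999)
8588/A(-25) - 37914/u = 8588/172 - 37914/52436/17479 = 8588*(1/172) - 37914*17479/52436 = 2147/43 - 331349403/26218 = -14191734283/1127374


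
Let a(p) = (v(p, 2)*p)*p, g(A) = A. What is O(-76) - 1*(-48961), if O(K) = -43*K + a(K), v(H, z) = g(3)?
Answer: 69557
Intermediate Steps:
v(H, z) = 3
a(p) = 3*p² (a(p) = (3*p)*p = 3*p²)
O(K) = -43*K + 3*K²
O(-76) - 1*(-48961) = -76*(-43 + 3*(-76)) - 1*(-48961) = -76*(-43 - 228) + 48961 = -76*(-271) + 48961 = 20596 + 48961 = 69557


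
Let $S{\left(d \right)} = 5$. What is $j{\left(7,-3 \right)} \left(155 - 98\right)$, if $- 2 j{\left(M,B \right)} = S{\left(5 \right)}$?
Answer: $- \frac{285}{2} \approx -142.5$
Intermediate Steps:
$j{\left(M,B \right)} = - \frac{5}{2}$ ($j{\left(M,B \right)} = \left(- \frac{1}{2}\right) 5 = - \frac{5}{2}$)
$j{\left(7,-3 \right)} \left(155 - 98\right) = - \frac{5 \left(155 - 98\right)}{2} = \left(- \frac{5}{2}\right) 57 = - \frac{285}{2}$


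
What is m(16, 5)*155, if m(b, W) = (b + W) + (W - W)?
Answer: 3255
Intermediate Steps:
m(b, W) = W + b (m(b, W) = (W + b) + 0 = W + b)
m(16, 5)*155 = (5 + 16)*155 = 21*155 = 3255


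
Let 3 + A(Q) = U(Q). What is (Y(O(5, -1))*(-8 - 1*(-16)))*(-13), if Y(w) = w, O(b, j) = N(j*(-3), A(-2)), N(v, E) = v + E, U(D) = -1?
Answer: 104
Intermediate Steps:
A(Q) = -4 (A(Q) = -3 - 1 = -4)
N(v, E) = E + v
O(b, j) = -4 - 3*j (O(b, j) = -4 + j*(-3) = -4 - 3*j)
(Y(O(5, -1))*(-8 - 1*(-16)))*(-13) = ((-4 - 3*(-1))*(-8 - 1*(-16)))*(-13) = ((-4 + 3)*(-8 + 16))*(-13) = -1*8*(-13) = -8*(-13) = 104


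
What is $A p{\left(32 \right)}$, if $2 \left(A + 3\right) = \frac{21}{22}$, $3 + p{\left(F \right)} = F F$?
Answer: $- \frac{113331}{44} \approx -2575.7$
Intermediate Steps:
$p{\left(F \right)} = -3 + F^{2}$ ($p{\left(F \right)} = -3 + F F = -3 + F^{2}$)
$A = - \frac{111}{44}$ ($A = -3 + \frac{21 \cdot \frac{1}{22}}{2} = -3 + \frac{1}{2} \cdot \frac{21}{22} = -3 + \frac{21}{44} = - \frac{111}{44} \approx -2.5227$)
$A p{\left(32 \right)} = - \frac{111 \left(-3 + 32^{2}\right)}{44} = - \frac{111 \left(-3 + 1024\right)}{44} = \left(- \frac{111}{44}\right) 1021 = - \frac{113331}{44}$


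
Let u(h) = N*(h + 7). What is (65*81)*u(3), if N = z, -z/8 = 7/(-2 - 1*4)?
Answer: 491400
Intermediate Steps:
z = 28/3 (z = -56/(-2 - 1*4) = -56/(-2 - 4) = -56/(-6) = -56*(-1)/6 = -8*(-7/6) = 28/3 ≈ 9.3333)
N = 28/3 ≈ 9.3333
u(h) = 196/3 + 28*h/3 (u(h) = 28*(h + 7)/3 = 28*(7 + h)/3 = 196/3 + 28*h/3)
(65*81)*u(3) = (65*81)*(196/3 + (28/3)*3) = 5265*(196/3 + 28) = 5265*(280/3) = 491400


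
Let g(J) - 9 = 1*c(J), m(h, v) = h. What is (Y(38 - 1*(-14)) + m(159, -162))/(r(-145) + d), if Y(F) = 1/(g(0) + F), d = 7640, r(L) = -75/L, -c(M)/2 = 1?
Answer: 272078/13072925 ≈ 0.020812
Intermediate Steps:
c(M) = -2 (c(M) = -2*1 = -2)
g(J) = 7 (g(J) = 9 + 1*(-2) = 9 - 2 = 7)
Y(F) = 1/(7 + F)
(Y(38 - 1*(-14)) + m(159, -162))/(r(-145) + d) = (1/(7 + (38 - 1*(-14))) + 159)/(-75/(-145) + 7640) = (1/(7 + (38 + 14)) + 159)/(-75*(-1/145) + 7640) = (1/(7 + 52) + 159)/(15/29 + 7640) = (1/59 + 159)/(221575/29) = (1/59 + 159)*(29/221575) = (9382/59)*(29/221575) = 272078/13072925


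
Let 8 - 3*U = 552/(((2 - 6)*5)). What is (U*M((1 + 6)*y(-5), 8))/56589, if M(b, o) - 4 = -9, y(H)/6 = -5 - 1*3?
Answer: -178/169767 ≈ -0.0010485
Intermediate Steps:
y(H) = -48 (y(H) = 6*(-5 - 1*3) = 6*(-5 - 3) = 6*(-8) = -48)
M(b, o) = -5 (M(b, o) = 4 - 9 = -5)
U = 178/15 (U = 8/3 - 184/((2 - 6)*5) = 8/3 - 184/((-4*5)) = 8/3 - 184/(-20) = 8/3 - 184*(-1)/20 = 8/3 - 1/3*(-138/5) = 8/3 + 46/5 = 178/15 ≈ 11.867)
(U*M((1 + 6)*y(-5), 8))/56589 = ((178/15)*(-5))/56589 = -178/3*1/56589 = -178/169767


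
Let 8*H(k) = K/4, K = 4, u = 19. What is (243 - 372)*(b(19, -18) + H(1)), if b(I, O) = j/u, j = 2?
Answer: -4515/152 ≈ -29.704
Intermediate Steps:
b(I, O) = 2/19
H(k) = ⅛ (H(k) = (4/4)/8 = (4*(¼))/8 = (⅛)*1 = ⅛)
(243 - 372)*(b(19, -18) + H(1)) = (243 - 372)*(2/19 + ⅛) = -129*35/152 = -4515/152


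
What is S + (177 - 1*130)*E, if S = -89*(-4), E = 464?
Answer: 22164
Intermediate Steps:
S = 356
S + (177 - 1*130)*E = 356 + (177 - 1*130)*464 = 356 + (177 - 130)*464 = 356 + 47*464 = 356 + 21808 = 22164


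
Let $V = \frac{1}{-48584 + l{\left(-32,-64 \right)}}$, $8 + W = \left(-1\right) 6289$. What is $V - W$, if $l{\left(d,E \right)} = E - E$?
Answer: $\frac{305933447}{48584} \approx 6297.0$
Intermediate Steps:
$l{\left(d,E \right)} = 0$
$W = -6297$ ($W = -8 - 6289 = -6297$)
$V = - \frac{1}{48584}$ ($V = \frac{1}{-48584 + 0} = \frac{1}{-48584} = - \frac{1}{48584} \approx -2.0583 \cdot 10^{-5}$)
$V - W = - \frac{1}{48584} - -6297 = - \frac{1}{48584} + 6297 = \frac{305933447}{48584}$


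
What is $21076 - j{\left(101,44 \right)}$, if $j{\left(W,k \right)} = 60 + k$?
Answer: $20972$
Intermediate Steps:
$21076 - j{\left(101,44 \right)} = 21076 - \left(60 + 44\right) = 21076 - 104 = 20972$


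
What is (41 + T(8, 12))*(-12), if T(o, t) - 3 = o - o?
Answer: -528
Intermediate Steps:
T(o, t) = 3 (T(o, t) = 3 + (o - o) = 3 + 0 = 3)
(41 + T(8, 12))*(-12) = (41 + 3)*(-12) = 44*(-12) = -528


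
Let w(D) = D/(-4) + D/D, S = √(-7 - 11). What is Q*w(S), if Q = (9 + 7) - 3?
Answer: 13 - 39*I*√2/4 ≈ 13.0 - 13.789*I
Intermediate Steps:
S = 3*I*√2 (S = √(-18) = 3*I*√2 ≈ 4.2426*I)
Q = 13 (Q = 16 - 3 = 13)
w(D) = 1 - D/4 (w(D) = D*(-¼) + 1 = -D/4 + 1 = 1 - D/4)
Q*w(S) = 13*(1 - 3*I*√2/4) = 13 - 39*I*√2/4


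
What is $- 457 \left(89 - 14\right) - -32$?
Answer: $-34243$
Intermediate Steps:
$- 457 \left(89 - 14\right) - -32 = - 457 \left(89 - 14\right) + 32 = \left(-457\right) 75 + 32 = -34275 + 32 = -34243$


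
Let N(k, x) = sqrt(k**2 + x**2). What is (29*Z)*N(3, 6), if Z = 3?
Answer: 261*sqrt(5) ≈ 583.61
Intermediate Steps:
(29*Z)*N(3, 6) = (29*3)*sqrt(3**2 + 6**2) = 87*sqrt(9 + 36) = 87*sqrt(45) = 87*(3*sqrt(5)) = 261*sqrt(5)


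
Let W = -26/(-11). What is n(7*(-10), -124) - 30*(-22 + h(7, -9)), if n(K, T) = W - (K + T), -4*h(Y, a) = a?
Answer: 17355/22 ≈ 788.86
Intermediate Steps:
h(Y, a) = -a/4
W = 26/11 (W = -26*(-1/11) = 26/11 ≈ 2.3636)
n(K, T) = 26/11 - K - T (n(K, T) = 26/11 - (K + T) = 26/11 + (-K - T) = 26/11 - K - T)
n(7*(-10), -124) - 30*(-22 + h(7, -9)) = (26/11 - 7*(-10) - 1*(-124)) - 30*(-22 - 1/4*(-9)) = (26/11 - 1*(-70) + 124) - 30*(-22 + 9/4) = (26/11 + 70 + 124) - 30*(-79)/4 = 2160/11 - 1*(-1185/2) = 2160/11 + 1185/2 = 17355/22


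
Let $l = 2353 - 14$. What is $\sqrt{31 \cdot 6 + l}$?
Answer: $5 \sqrt{101} \approx 50.249$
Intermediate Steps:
$l = 2339$
$\sqrt{31 \cdot 6 + l} = \sqrt{31 \cdot 6 + 2339} = \sqrt{186 + 2339} = \sqrt{2525} = 5 \sqrt{101}$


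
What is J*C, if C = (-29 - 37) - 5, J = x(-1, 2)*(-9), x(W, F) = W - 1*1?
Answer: -1278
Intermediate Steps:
x(W, F) = -1 + W (x(W, F) = W - 1 = -1 + W)
J = 18 (J = (-1 - 1)*(-9) = -2*(-9) = 18)
C = -71 (C = -66 - 5 = -71)
J*C = 18*(-71) = -1278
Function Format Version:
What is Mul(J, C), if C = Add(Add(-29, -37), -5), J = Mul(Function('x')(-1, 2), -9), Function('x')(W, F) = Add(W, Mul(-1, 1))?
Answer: -1278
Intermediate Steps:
Function('x')(W, F) = Add(-1, W) (Function('x')(W, F) = Add(W, -1) = Add(-1, W))
J = 18 (J = Mul(Add(-1, -1), -9) = Mul(-2, -9) = 18)
C = -71 (C = Add(-66, -5) = -71)
Mul(J, C) = Mul(18, -71) = -1278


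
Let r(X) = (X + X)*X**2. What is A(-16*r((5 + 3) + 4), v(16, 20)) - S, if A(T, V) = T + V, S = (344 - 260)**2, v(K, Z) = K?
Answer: -62336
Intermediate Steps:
r(X) = 2*X**3 (r(X) = (2*X)*X**2 = 2*X**3)
S = 7056 (S = 84**2 = 7056)
A(-16*r((5 + 3) + 4), v(16, 20)) - S = (-32*((5 + 3) + 4)**3 + 16) - 1*7056 = (-32*(8 + 4)**3 + 16) - 7056 = (-32*12**3 + 16) - 7056 = (-32*1728 + 16) - 7056 = (-16*3456 + 16) - 7056 = (-55296 + 16) - 7056 = -55280 - 7056 = -62336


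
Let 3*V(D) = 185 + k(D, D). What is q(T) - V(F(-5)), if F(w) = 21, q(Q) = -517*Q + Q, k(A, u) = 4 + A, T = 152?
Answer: -78502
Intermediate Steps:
q(Q) = -516*Q
V(D) = 63 + D/3 (V(D) = (185 + (4 + D))/3 = (189 + D)/3 = 63 + D/3)
q(T) - V(F(-5)) = -516*152 - (63 + (1/3)*21) = -78432 - (63 + 7) = -78432 - 1*70 = -78432 - 70 = -78502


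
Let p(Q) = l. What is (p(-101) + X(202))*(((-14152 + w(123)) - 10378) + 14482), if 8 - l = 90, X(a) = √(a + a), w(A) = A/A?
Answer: 823854 - 20094*√101 ≈ 6.2191e+5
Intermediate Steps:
w(A) = 1
X(a) = √2*√a (X(a) = √(2*a) = √2*√a)
l = -82 (l = 8 - 1*90 = 8 - 90 = -82)
p(Q) = -82
(p(-101) + X(202))*(((-14152 + w(123)) - 10378) + 14482) = (-82 + √2*√202)*(((-14152 + 1) - 10378) + 14482) = (-82 + 2*√101)*((-14151 - 10378) + 14482) = (-82 + 2*√101)*(-24529 + 14482) = (-82 + 2*√101)*(-10047) = 823854 - 20094*√101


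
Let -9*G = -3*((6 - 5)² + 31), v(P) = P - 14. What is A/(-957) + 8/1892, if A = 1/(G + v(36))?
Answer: 5641/1344266 ≈ 0.0041963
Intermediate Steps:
v(P) = -14 + P
G = 32/3 (G = -(-1)*((6 - 5)² + 31)/3 = -(-1)*(1² + 31)/3 = -(-1)*(1 + 31)/3 = -(-1)*32/3 = -⅑*(-96) = 32/3 ≈ 10.667)
A = 3/98 (A = 1/(32/3 + (-14 + 36)) = 1/(32/3 + 22) = 1/(98/3) = 3/98 ≈ 0.030612)
A/(-957) + 8/1892 = (3/98)/(-957) + 8/1892 = (3/98)*(-1/957) + 8*(1/1892) = -1/31262 + 2/473 = 5641/1344266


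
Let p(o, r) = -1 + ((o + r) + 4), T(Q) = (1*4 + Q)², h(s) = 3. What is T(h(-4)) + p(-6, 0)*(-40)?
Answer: 169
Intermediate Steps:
T(Q) = (4 + Q)²
p(o, r) = 3 + o + r (p(o, r) = -1 + (4 + o + r) = 3 + o + r)
T(h(-4)) + p(-6, 0)*(-40) = (4 + 3)² + (3 - 6 + 0)*(-40) = 7² - 3*(-40) = 49 + 120 = 169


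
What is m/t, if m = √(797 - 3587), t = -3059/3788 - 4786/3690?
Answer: -20966580*I*√310/14708539 ≈ -25.098*I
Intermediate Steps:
t = -14708539/6988860 (t = -3059*1/3788 - 4786*1/3690 = -3059/3788 - 2393/1845 = -14708539/6988860 ≈ -2.1046)
m = 3*I*√310 (m = √(-2790) = 3*I*√310 ≈ 52.82*I)
m/t = (3*I*√310)/(-14708539/6988860) = (3*I*√310)*(-6988860/14708539) = -20966580*I*√310/14708539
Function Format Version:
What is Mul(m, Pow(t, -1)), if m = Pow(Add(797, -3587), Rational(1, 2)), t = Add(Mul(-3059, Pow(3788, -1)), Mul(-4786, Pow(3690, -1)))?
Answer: Mul(Rational(-20966580, 14708539), I, Pow(310, Rational(1, 2))) ≈ Mul(-25.098, I)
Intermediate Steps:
t = Rational(-14708539, 6988860) (t = Add(Mul(-3059, Rational(1, 3788)), Mul(-4786, Rational(1, 3690))) = Add(Rational(-3059, 3788), Rational(-2393, 1845)) = Rational(-14708539, 6988860) ≈ -2.1046)
m = Mul(3, I, Pow(310, Rational(1, 2))) (m = Pow(-2790, Rational(1, 2)) = Mul(3, I, Pow(310, Rational(1, 2))) ≈ Mul(52.820, I))
Mul(m, Pow(t, -1)) = Mul(Mul(3, I, Pow(310, Rational(1, 2))), Pow(Rational(-14708539, 6988860), -1)) = Mul(Mul(3, I, Pow(310, Rational(1, 2))), Rational(-6988860, 14708539)) = Mul(Rational(-20966580, 14708539), I, Pow(310, Rational(1, 2)))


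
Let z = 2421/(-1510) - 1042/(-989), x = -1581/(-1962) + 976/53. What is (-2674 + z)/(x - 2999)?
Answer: 69222541015779/77122469984585 ≈ 0.89757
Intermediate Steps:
x = 666235/34662 (x = -1581*(-1/1962) + 976*(1/53) = 527/654 + 976/53 = 666235/34662 ≈ 19.221)
z = -820949/1493390 (z = 2421*(-1/1510) - 1042*(-1/989) = -2421/1510 + 1042/989 = -820949/1493390 ≈ -0.54972)
(-2674 + z)/(x - 2999) = (-2674 - 820949/1493390)/(666235/34662 - 2999) = -3994145809/(1493390*(-103285103/34662)) = -3994145809/1493390*(-34662/103285103) = 69222541015779/77122469984585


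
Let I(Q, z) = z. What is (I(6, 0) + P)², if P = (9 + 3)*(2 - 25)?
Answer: 76176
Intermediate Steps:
P = -276 (P = 12*(-23) = -276)
(I(6, 0) + P)² = (0 - 276)² = (-276)² = 76176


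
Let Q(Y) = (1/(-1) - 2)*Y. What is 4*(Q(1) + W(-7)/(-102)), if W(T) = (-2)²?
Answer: -620/51 ≈ -12.157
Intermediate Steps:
W(T) = 4
Q(Y) = -3*Y (Q(Y) = (-1 - 2)*Y = -3*Y)
4*(Q(1) + W(-7)/(-102)) = 4*(-3*1 + 4/(-102)) = 4*(-3 + 4*(-1/102)) = 4*(-3 - 2/51) = 4*(-155/51) = -620/51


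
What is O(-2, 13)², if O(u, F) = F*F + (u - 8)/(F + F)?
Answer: 4804864/169 ≈ 28431.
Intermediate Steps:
O(u, F) = F² + (-8 + u)/(2*F) (O(u, F) = F² + (-8 + u)/((2*F)) = F² + (-8 + u)*(1/(2*F)) = F² + (-8 + u)/(2*F))
O(-2, 13)² = ((-4 + 13³ + (½)*(-2))/13)² = ((-4 + 2197 - 1)/13)² = ((1/13)*2192)² = (2192/13)² = 4804864/169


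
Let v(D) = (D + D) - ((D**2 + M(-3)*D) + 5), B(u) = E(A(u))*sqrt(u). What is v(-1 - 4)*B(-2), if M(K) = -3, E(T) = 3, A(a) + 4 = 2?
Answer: -165*I*sqrt(2) ≈ -233.35*I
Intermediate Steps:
A(a) = -2 (A(a) = -4 + 2 = -2)
B(u) = 3*sqrt(u)
v(D) = -5 - D**2 + 5*D (v(D) = (D + D) - ((D**2 - 3*D) + 5) = 2*D - (5 + D**2 - 3*D) = 2*D + (-5 - D**2 + 3*D) = -5 - D**2 + 5*D)
v(-1 - 4)*B(-2) = (-5 - (-1 - 4)**2 + 5*(-1 - 4))*(3*sqrt(-2)) = (-5 - 1*(-5)**2 + 5*(-5))*(3*(I*sqrt(2))) = (-5 - 1*25 - 25)*(3*I*sqrt(2)) = (-5 - 25 - 25)*(3*I*sqrt(2)) = -165*I*sqrt(2)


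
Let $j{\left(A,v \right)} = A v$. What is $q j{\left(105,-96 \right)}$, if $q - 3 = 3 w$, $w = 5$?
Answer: $-181440$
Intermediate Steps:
$q = 18$ ($q = 3 + 3 \cdot 5 = 3 + 15 = 18$)
$q j{\left(105,-96 \right)} = 18 \cdot 105 \left(-96\right) = 18 \left(-10080\right) = -181440$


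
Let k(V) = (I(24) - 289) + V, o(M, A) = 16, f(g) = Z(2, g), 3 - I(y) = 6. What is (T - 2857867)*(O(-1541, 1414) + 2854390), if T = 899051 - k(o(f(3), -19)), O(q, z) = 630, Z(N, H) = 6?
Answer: -5591670870800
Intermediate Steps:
I(y) = -3 (I(y) = 3 - 1*6 = 3 - 6 = -3)
f(g) = 6
k(V) = -292 + V (k(V) = (-3 - 289) + V = -292 + V)
T = 899327 (T = 899051 - (-292 + 16) = 899051 - 1*(-276) = 899051 + 276 = 899327)
(T - 2857867)*(O(-1541, 1414) + 2854390) = (899327 - 2857867)*(630 + 2854390) = -1958540*2855020 = -5591670870800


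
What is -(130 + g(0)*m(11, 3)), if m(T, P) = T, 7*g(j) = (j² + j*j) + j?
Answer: -130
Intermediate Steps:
g(j) = j/7 + 2*j²/7 (g(j) = ((j² + j*j) + j)/7 = ((j² + j²) + j)/7 = (2*j² + j)/7 = (j + 2*j²)/7 = j/7 + 2*j²/7)
-(130 + g(0)*m(11, 3)) = -(130 + ((⅐)*0*(1 + 2*0))*11) = -(130 + ((⅐)*0*(1 + 0))*11) = -(130 + ((⅐)*0*1)*11) = -(130 + 0*11) = -(130 + 0) = -1*130 = -130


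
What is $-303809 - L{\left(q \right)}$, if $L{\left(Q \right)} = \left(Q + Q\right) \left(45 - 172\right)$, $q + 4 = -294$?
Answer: $-379501$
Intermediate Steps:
$q = -298$ ($q = -4 - 294 = -298$)
$L{\left(Q \right)} = - 254 Q$ ($L{\left(Q \right)} = 2 Q \left(-127\right) = - 254 Q$)
$-303809 - L{\left(q \right)} = -303809 - \left(-254\right) \left(-298\right) = -303809 - 75692 = -379501$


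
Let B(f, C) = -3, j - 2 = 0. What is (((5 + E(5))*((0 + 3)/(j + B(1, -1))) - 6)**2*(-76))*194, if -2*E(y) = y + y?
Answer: -530784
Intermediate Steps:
j = 2 (j = 2 + 0 = 2)
E(y) = -y (E(y) = -(y + y)/2 = -y)
(((5 + E(5))*((0 + 3)/(j + B(1, -1))) - 6)**2*(-76))*194 = (((5 - 1*5)*((0 + 3)/(2 - 3)) - 6)**2*(-76))*194 = (((5 - 5)*(3/(-1)) - 6)**2*(-76))*194 = ((0*(3*(-1)) - 6)**2*(-76))*194 = ((0*(-3) - 6)**2*(-76))*194 = ((0 - 6)**2*(-76))*194 = ((-6)**2*(-76))*194 = (36*(-76))*194 = -2736*194 = -530784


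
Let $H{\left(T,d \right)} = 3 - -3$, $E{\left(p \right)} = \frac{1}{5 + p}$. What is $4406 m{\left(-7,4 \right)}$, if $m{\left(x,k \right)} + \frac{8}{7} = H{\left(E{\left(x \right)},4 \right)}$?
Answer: $\frac{149804}{7} \approx 21401.0$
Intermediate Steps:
$H{\left(T,d \right)} = 6$ ($H{\left(T,d \right)} = 3 + 3 = 6$)
$m{\left(x,k \right)} = \frac{34}{7}$ ($m{\left(x,k \right)} = - \frac{8}{7} + 6 = \frac{34}{7}$)
$4406 m{\left(-7,4 \right)} = 4406 \cdot \frac{34}{7} = \frac{149804}{7}$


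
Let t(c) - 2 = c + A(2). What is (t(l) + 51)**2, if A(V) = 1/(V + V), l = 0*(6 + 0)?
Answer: 45369/16 ≈ 2835.6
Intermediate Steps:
l = 0 (l = 0*6 = 0)
A(V) = 1/(2*V)
t(c) = 9/4 + c (t(c) = 2 + (c + (1/2)/2) = 2 + (c + (1/2)*(1/2)) = 2 + (c + 1/4) = 2 + (1/4 + c) = 9/4 + c)
(t(l) + 51)**2 = ((9/4 + 0) + 51)**2 = (9/4 + 51)**2 = (213/4)**2 = 45369/16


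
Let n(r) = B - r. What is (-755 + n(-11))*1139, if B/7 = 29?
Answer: -616199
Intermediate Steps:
B = 203 (B = 7*29 = 203)
n(r) = 203 - r
(-755 + n(-11))*1139 = (-755 + (203 - 1*(-11)))*1139 = (-755 + (203 + 11))*1139 = (-755 + 214)*1139 = -541*1139 = -616199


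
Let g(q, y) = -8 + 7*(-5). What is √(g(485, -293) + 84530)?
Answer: √84487 ≈ 290.67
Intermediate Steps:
g(q, y) = -43 (g(q, y) = -8 - 35 = -43)
√(g(485, -293) + 84530) = √(-43 + 84530) = √84487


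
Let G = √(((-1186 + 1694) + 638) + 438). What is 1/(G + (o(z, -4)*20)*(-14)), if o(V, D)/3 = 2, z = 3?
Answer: -35/58767 - √11/235068 ≈ -0.00060968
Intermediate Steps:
o(V, D) = 6 (o(V, D) = 3*2 = 6)
G = 12*√11 (G = √((508 + 638) + 438) = √(1146 + 438) = √1584 = 12*√11 ≈ 39.799)
1/(G + (o(z, -4)*20)*(-14)) = 1/(12*√11 + (6*20)*(-14)) = 1/(12*√11 + 120*(-14)) = 1/(12*√11 - 1680) = 1/(-1680 + 12*√11)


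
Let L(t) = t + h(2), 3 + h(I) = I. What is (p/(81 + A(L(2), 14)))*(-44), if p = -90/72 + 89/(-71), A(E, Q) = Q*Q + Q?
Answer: 2607/6887 ≈ 0.37854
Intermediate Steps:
h(I) = -3 + I
L(t) = -1 + t (L(t) = t + (-3 + 2) = t - 1 = -1 + t)
A(E, Q) = Q + Q² (A(E, Q) = Q² + Q = Q + Q²)
p = -711/284 (p = -90*1/72 + 89*(-1/71) = -5/4 - 89/71 = -711/284 ≈ -2.5035)
(p/(81 + A(L(2), 14)))*(-44) = (-711/284/(81 + 14*(1 + 14)))*(-44) = (-711/284/(81 + 14*15))*(-44) = (-711/284/(81 + 210))*(-44) = (-711/284/291)*(-44) = ((1/291)*(-711/284))*(-44) = -237/27548*(-44) = 2607/6887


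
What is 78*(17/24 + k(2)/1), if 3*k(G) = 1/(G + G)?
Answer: 247/4 ≈ 61.750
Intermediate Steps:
k(G) = 1/(6*G) (k(G) = 1/(3*(G + G)) = 1/(3*((2*G))) = (1/(2*G))/3 = 1/(6*G))
78*(17/24 + k(2)/1) = 78*(17/24 + ((1/6)/2)/1) = 78*(17*(1/24) + ((1/6)*(1/2))*1) = 78*(17/24 + (1/12)*1) = 78*(17/24 + 1/12) = 78*(19/24) = 247/4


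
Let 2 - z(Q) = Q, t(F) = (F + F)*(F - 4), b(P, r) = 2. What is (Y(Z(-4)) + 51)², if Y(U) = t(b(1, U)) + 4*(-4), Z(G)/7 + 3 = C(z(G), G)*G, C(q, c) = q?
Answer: 729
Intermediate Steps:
t(F) = 2*F*(-4 + F) (t(F) = (2*F)*(-4 + F) = 2*F*(-4 + F))
z(Q) = 2 - Q
Z(G) = -21 + 7*G*(2 - G) (Z(G) = -21 + 7*((2 - G)*G) = -21 + 7*(G*(2 - G)) = -21 + 7*G*(2 - G))
Y(U) = -24 (Y(U) = 2*2*(-4 + 2) + 4*(-4) = 2*2*(-2) - 16 = -8 - 16 = -24)
(Y(Z(-4)) + 51)² = (-24 + 51)² = 27² = 729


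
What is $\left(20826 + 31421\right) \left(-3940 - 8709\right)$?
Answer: $-660872303$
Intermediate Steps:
$\left(20826 + 31421\right) \left(-3940 - 8709\right) = 52247 \left(-12649\right) = -660872303$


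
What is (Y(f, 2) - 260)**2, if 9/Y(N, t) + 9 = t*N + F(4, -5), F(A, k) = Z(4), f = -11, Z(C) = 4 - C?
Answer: 65108761/961 ≈ 67751.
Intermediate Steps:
F(A, k) = 0 (F(A, k) = 4 - 1*4 = 4 - 4 = 0)
Y(N, t) = 9/(-9 + N*t) (Y(N, t) = 9/(-9 + (t*N + 0)) = 9/(-9 + (N*t + 0)) = 9/(-9 + N*t))
(Y(f, 2) - 260)**2 = (9/(-9 - 11*2) - 260)**2 = (9/(-9 - 22) - 260)**2 = (9/(-31) - 260)**2 = (9*(-1/31) - 260)**2 = (-9/31 - 260)**2 = (-8069/31)**2 = 65108761/961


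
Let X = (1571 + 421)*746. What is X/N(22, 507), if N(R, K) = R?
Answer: 743016/11 ≈ 67547.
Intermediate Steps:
X = 1486032 (X = 1992*746 = 1486032)
X/N(22, 507) = 1486032/22 = 1486032*(1/22) = 743016/11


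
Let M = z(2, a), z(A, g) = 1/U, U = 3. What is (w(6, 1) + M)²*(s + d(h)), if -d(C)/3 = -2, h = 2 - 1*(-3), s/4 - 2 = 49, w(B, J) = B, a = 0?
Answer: 25270/3 ≈ 8423.3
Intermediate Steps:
z(A, g) = ⅓ (z(A, g) = 1/3 = ⅓)
M = ⅓ ≈ 0.33333
s = 204 (s = 8 + 4*49 = 8 + 196 = 204)
h = 5 (h = 2 + 3 = 5)
d(C) = 6 (d(C) = -3*(-2) = 6)
(w(6, 1) + M)²*(s + d(h)) = (6 + ⅓)²*(204 + 6) = (19/3)²*210 = (361/9)*210 = 25270/3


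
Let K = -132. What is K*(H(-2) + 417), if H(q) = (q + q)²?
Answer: -57156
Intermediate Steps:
H(q) = 4*q² (H(q) = (2*q)² = 4*q²)
K*(H(-2) + 417) = -132*(4*(-2)² + 417) = -132*(4*4 + 417) = -132*(16 + 417) = -132*433 = -57156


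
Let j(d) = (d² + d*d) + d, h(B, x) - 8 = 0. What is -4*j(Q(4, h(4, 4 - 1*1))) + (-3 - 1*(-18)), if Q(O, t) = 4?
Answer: -129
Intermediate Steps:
h(B, x) = 8 (h(B, x) = 8 + 0 = 8)
j(d) = d + 2*d² (j(d) = (d² + d²) + d = 2*d² + d = d + 2*d²)
-4*j(Q(4, h(4, 4 - 1*1))) + (-3 - 1*(-18)) = -16*(1 + 2*4) + (-3 - 1*(-18)) = -16*(1 + 8) + (-3 + 18) = -16*9 + 15 = -4*36 + 15 = -144 + 15 = -129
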